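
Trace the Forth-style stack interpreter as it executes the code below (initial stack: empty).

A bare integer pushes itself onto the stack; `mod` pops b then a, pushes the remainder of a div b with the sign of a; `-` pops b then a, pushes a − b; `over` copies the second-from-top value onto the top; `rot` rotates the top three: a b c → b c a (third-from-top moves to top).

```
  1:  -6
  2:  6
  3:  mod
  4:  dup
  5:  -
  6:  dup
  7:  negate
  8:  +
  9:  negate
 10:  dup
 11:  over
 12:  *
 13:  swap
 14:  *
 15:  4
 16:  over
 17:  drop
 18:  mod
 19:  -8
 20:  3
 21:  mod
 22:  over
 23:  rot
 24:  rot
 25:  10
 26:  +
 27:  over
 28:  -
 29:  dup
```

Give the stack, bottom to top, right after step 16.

-6     : [-6]
6      : [-6, 6]
mod    : [0]
dup    : [0, 0]
-      : [0]
dup    : [0, 0]
negate : [0, 0]
+      : [0]
negate : [0]
dup    : [0, 0]
over   : [0, 0, 0]
*      : [0, 0]
swap   : [0, 0]
*      : [0]
4      : [0, 4]
over   : [0, 4, 0]

[0, 4, 0]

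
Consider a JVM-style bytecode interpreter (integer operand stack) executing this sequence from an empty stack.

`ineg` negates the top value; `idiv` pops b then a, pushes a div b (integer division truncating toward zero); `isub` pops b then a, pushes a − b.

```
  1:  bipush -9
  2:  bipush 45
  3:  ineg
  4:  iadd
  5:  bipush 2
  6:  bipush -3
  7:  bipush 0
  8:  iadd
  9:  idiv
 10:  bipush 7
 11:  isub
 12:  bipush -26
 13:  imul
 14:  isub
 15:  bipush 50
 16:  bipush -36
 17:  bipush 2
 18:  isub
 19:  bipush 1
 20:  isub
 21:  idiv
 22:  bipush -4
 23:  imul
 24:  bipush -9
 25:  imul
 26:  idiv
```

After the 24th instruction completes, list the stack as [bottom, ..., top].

[-236, 4, -9]

bipush -9  → [-9]
bipush 45  → [-9, 45]
ineg       → [-9, -45]
iadd       → [-54]
bipush 2   → [-54, 2]
bipush -3  → [-54, 2, -3]
bipush 0   → [-54, 2, -3, 0]
iadd       → [-54, 2, -3]
idiv       → [-54, 0]
bipush 7   → [-54, 0, 7]
isub       → [-54, -7]
bipush -26 → [-54, -7, -26]
imul       → [-54, 182]
isub       → [-236]
bipush 50  → [-236, 50]
bipush -36 → [-236, 50, -36]
bipush 2   → [-236, 50, -36, 2]
isub       → [-236, 50, -38]
bipush 1   → [-236, 50, -38, 1]
isub       → [-236, 50, -39]
idiv       → [-236, -1]
bipush -4  → [-236, -1, -4]
imul       → [-236, 4]
bipush -9  → [-236, 4, -9]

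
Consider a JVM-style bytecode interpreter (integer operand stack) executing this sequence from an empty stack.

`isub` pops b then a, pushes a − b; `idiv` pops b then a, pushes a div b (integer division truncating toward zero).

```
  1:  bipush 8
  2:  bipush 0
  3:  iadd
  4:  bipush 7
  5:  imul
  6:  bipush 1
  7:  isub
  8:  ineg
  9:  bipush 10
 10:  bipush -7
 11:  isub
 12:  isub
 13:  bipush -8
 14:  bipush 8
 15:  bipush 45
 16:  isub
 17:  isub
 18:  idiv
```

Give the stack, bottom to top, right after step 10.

bipush 8  -> 8
bipush 0  -> 8 0
iadd      -> 8
bipush 7  -> 8 7
imul      -> 56
bipush 1  -> 56 1
isub      -> 55
ineg      -> -55
bipush 10 -> -55 10
bipush -7 -> -55 10 -7

[-55, 10, -7]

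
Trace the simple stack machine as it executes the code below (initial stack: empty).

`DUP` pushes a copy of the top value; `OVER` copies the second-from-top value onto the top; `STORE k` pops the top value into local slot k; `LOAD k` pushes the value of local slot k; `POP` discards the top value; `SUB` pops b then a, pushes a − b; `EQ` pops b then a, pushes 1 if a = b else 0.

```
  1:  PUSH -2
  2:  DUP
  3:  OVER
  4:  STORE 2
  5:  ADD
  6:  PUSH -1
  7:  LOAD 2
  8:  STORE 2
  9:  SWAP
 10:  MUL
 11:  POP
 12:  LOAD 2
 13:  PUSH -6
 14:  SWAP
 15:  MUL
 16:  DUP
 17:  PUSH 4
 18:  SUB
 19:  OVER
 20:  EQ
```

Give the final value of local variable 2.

-2

PUSH -2  -2
DUP      -2 -2
OVER     -2 -2 -2
STORE 2  -2 -2
ADD      -4
PUSH -1  -4 -1
LOAD 2   -4 -1 -2
STORE 2  -4 -1
SWAP     -1 -4
MUL      4
POP      (empty)
LOAD 2   -2
PUSH -6  -2 -6
SWAP     -6 -2
MUL      12
DUP      12 12
PUSH 4   12 12 4
SUB      12 8
OVER     12 8 12
EQ       12 0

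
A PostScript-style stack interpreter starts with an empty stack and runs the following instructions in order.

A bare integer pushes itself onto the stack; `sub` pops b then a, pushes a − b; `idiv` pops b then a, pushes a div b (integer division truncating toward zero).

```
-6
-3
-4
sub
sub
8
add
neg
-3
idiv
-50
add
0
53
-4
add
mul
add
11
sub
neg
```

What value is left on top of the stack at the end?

61

-6   → [-6]
-3   → [-6, -3]
-4   → [-6, -3, -4]
sub  → [-6, 1]
sub  → [-7]
8    → [-7, 8]
add  → [1]
neg  → [-1]
-3   → [-1, -3]
idiv → [0]
-50  → [0, -50]
add  → [-50]
0    → [-50, 0]
53   → [-50, 0, 53]
-4   → [-50, 0, 53, -4]
add  → [-50, 0, 49]
mul  → [-50, 0]
add  → [-50]
11   → [-50, 11]
sub  → [-61]
neg  → [61]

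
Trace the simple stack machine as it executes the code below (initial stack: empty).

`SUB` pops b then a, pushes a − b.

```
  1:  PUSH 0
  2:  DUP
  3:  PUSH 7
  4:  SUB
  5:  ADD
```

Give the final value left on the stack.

-7

PUSH 0  0
DUP     0 0
PUSH 7  0 0 7
SUB     0 -7
ADD     -7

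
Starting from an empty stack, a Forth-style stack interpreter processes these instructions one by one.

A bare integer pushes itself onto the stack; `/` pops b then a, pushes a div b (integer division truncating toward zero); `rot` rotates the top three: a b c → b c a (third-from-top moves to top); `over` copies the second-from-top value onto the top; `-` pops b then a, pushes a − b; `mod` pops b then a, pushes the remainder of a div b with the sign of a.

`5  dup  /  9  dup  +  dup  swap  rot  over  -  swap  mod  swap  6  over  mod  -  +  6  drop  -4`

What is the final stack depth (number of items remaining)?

5    : 5
dup  : 5 5
/    : 1
9    : 1 9
dup  : 1 9 9
+    : 1 18
dup  : 1 18 18
swap : 1 18 18
rot  : 18 18 1
over : 18 18 1 18
-    : 18 18 -17
swap : 18 -17 18
mod  : 18 -17
swap : -17 18
6    : -17 18 6
over : -17 18 6 18
mod  : -17 18 6
-    : -17 12
+    : -5
6    : -5 6
drop : -5
-4   : -5 -4

2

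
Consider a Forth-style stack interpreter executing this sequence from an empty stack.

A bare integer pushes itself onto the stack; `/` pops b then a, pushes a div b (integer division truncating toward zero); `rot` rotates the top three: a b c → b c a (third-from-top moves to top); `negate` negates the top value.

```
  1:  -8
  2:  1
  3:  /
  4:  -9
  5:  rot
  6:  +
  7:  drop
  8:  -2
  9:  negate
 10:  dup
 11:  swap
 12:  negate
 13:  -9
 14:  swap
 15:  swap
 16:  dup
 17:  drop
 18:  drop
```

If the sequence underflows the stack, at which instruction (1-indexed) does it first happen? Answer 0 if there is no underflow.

5

-8 : [-8]
1  : [-8, 1]
/  : [-8]
-9 : [-8, -9]
rot  — needs 3 operands, stack has 2 → underflow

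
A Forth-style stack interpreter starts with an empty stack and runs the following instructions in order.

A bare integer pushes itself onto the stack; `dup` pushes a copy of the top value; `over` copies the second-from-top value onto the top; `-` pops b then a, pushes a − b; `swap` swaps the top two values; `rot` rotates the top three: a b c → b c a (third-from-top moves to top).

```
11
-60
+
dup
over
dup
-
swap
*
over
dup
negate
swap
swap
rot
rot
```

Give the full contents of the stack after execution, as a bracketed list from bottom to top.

[-49, 49, 0, -49]

11     → [11]
-60    → [11, -60]
+      → [-49]
dup    → [-49, -49]
over   → [-49, -49, -49]
dup    → [-49, -49, -49, -49]
-      → [-49, -49, 0]
swap   → [-49, 0, -49]
*      → [-49, 0]
over   → [-49, 0, -49]
dup    → [-49, 0, -49, -49]
negate → [-49, 0, -49, 49]
swap   → [-49, 0, 49, -49]
swap   → [-49, 0, -49, 49]
rot    → [-49, -49, 49, 0]
rot    → [-49, 49, 0, -49]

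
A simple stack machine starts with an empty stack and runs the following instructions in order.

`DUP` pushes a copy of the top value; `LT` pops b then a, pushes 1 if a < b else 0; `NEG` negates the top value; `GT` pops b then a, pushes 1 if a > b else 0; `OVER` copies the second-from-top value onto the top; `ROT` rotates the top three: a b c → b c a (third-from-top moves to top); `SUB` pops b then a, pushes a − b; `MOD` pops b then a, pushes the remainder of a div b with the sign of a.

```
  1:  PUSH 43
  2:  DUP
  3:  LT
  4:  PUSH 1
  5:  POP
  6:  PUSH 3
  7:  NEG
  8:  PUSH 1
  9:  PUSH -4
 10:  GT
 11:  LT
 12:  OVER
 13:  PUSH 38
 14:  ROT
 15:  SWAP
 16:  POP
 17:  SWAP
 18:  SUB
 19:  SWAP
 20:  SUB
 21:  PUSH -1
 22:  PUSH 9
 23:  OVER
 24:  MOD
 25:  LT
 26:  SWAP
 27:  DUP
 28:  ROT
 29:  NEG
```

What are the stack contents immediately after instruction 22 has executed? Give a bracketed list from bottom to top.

[1, -1, 9]

PUSH 43 → 43
DUP     → 43 43
LT      → 0
PUSH 1  → 0 1
POP     → 0
PUSH 3  → 0 3
NEG     → 0 -3
PUSH 1  → 0 -3 1
PUSH -4 → 0 -3 1 -4
GT      → 0 -3 1
LT      → 0 1
OVER    → 0 1 0
PUSH 38 → 0 1 0 38
ROT     → 0 0 38 1
SWAP    → 0 0 1 38
POP     → 0 0 1
SWAP    → 0 1 0
SUB     → 0 1
SWAP    → 1 0
SUB     → 1
PUSH -1 → 1 -1
PUSH 9  → 1 -1 9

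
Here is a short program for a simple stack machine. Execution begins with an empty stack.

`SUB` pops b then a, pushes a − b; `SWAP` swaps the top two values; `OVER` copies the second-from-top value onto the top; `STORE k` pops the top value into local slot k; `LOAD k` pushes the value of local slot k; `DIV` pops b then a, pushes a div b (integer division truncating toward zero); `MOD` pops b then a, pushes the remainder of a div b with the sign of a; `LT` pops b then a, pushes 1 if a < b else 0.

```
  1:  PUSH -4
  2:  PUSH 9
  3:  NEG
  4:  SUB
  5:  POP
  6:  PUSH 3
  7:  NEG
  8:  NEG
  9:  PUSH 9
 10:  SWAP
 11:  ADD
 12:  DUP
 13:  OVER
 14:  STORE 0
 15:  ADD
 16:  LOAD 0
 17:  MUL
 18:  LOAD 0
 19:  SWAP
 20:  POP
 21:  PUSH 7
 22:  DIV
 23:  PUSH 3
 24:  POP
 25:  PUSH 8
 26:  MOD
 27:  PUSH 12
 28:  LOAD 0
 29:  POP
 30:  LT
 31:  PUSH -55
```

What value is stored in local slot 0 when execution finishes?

12

PUSH -4   -4
PUSH 9    -4 9
NEG       -4 -9
SUB       5
POP       (empty)
PUSH 3    3
NEG       -3
NEG       3
PUSH 9    3 9
SWAP      9 3
ADD       12
DUP       12 12
OVER      12 12 12
STORE 0   12 12
ADD       24
LOAD 0    24 12
MUL       288
LOAD 0    288 12
SWAP      12 288
POP       12
PUSH 7    12 7
DIV       1
PUSH 3    1 3
POP       1
PUSH 8    1 8
MOD       1
PUSH 12   1 12
LOAD 0    1 12 12
POP       1 12
LT        1
PUSH -55  1 -55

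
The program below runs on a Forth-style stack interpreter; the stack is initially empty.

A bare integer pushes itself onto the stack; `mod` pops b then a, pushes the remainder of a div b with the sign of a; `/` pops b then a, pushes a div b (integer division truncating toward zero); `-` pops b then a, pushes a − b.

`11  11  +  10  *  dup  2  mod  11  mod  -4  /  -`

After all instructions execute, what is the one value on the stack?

220

11   [11]
11   [11, 11]
+    [22]
10   [22, 10]
*    [220]
dup  [220, 220]
2    [220, 220, 2]
mod  [220, 0]
11   [220, 0, 11]
mod  [220, 0]
-4   [220, 0, -4]
/    [220, 0]
-    [220]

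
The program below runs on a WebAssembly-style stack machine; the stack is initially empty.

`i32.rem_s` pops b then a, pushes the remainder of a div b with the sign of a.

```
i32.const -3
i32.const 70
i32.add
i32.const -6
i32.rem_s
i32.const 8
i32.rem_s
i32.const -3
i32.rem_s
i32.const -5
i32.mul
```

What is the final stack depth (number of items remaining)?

i32.const -3 → -3
i32.const 70 → -3 70
i32.add      → 67
i32.const -6 → 67 -6
i32.rem_s    → 1
i32.const 8  → 1 8
i32.rem_s    → 1
i32.const -3 → 1 -3
i32.rem_s    → 1
i32.const -5 → 1 -5
i32.mul      → -5

1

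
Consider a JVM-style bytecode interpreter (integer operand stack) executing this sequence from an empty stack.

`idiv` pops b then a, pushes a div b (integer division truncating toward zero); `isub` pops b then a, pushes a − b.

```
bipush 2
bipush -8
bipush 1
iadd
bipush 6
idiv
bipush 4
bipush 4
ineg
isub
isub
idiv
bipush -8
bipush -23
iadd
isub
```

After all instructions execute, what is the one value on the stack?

31

bipush 2   : [2]
bipush -8  : [2, -8]
bipush 1   : [2, -8, 1]
iadd       : [2, -7]
bipush 6   : [2, -7, 6]
idiv       : [2, -1]
bipush 4   : [2, -1, 4]
bipush 4   : [2, -1, 4, 4]
ineg       : [2, -1, 4, -4]
isub       : [2, -1, 8]
isub       : [2, -9]
idiv       : [0]
bipush -8  : [0, -8]
bipush -23 : [0, -8, -23]
iadd       : [0, -31]
isub       : [31]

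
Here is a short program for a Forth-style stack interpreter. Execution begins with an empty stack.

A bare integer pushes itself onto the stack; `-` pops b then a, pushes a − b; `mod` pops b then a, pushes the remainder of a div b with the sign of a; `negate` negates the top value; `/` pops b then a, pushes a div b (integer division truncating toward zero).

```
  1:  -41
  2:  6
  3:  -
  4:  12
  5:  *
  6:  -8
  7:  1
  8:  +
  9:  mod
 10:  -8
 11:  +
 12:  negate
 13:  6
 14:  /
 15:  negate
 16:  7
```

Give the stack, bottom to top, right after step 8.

[-564, -7]

-41 → [-41]
6   → [-41, 6]
-   → [-47]
12  → [-47, 12]
*   → [-564]
-8  → [-564, -8]
1   → [-564, -8, 1]
+   → [-564, -7]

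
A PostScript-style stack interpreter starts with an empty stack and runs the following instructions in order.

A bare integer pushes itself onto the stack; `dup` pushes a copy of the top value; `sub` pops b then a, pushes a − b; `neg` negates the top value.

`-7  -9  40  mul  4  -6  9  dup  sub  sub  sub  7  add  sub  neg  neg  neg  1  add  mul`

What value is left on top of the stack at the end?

-2646

-7  -> -7
-9  -> -7 -9
40  -> -7 -9 40
mul -> -7 -360
4   -> -7 -360 4
-6  -> -7 -360 4 -6
9   -> -7 -360 4 -6 9
dup -> -7 -360 4 -6 9 9
sub -> -7 -360 4 -6 0
sub -> -7 -360 4 -6
sub -> -7 -360 10
7   -> -7 -360 10 7
add -> -7 -360 17
sub -> -7 -377
neg -> -7 377
neg -> -7 -377
neg -> -7 377
1   -> -7 377 1
add -> -7 378
mul -> -2646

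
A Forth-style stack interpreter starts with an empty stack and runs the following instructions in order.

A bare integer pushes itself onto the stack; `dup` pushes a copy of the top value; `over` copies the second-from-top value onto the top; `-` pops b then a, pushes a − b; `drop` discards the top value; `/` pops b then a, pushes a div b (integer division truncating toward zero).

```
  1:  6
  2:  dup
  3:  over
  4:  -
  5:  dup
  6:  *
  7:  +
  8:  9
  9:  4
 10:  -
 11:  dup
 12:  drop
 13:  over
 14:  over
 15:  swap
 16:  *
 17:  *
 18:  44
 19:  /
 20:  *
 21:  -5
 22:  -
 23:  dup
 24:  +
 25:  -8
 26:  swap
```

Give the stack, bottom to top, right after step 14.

6    -> [6]
dup  -> [6, 6]
over -> [6, 6, 6]
-    -> [6, 0]
dup  -> [6, 0, 0]
*    -> [6, 0]
+    -> [6]
9    -> [6, 9]
4    -> [6, 9, 4]
-    -> [6, 5]
dup  -> [6, 5, 5]
drop -> [6, 5]
over -> [6, 5, 6]
over -> [6, 5, 6, 5]

[6, 5, 6, 5]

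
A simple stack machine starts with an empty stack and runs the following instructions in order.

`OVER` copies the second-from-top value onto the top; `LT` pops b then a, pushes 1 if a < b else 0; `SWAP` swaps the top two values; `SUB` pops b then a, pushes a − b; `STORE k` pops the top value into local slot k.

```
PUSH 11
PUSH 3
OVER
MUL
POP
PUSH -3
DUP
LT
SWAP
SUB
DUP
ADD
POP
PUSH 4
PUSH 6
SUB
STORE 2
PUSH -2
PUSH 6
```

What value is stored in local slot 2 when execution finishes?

-2

PUSH 11 : [11]
PUSH 3  : [11, 3]
OVER    : [11, 3, 11]
MUL     : [11, 33]
POP     : [11]
PUSH -3 : [11, -3]
DUP     : [11, -3, -3]
LT      : [11, 0]
SWAP    : [0, 11]
SUB     : [-11]
DUP     : [-11, -11]
ADD     : [-22]
POP     : []
PUSH 4  : [4]
PUSH 6  : [4, 6]
SUB     : [-2]
STORE 2 : []
PUSH -2 : [-2]
PUSH 6  : [-2, 6]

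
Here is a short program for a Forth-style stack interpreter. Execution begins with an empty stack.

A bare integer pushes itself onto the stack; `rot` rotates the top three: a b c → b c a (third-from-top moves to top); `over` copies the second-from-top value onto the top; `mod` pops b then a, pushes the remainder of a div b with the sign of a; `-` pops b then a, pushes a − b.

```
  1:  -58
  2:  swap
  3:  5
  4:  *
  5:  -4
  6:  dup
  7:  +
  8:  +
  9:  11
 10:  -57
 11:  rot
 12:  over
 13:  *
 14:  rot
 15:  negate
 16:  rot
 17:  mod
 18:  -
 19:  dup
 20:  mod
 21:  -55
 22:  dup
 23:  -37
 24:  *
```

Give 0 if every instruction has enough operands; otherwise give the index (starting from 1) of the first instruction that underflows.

2

-58 : -58
swap  — needs 2 operands, stack has 1 → underflow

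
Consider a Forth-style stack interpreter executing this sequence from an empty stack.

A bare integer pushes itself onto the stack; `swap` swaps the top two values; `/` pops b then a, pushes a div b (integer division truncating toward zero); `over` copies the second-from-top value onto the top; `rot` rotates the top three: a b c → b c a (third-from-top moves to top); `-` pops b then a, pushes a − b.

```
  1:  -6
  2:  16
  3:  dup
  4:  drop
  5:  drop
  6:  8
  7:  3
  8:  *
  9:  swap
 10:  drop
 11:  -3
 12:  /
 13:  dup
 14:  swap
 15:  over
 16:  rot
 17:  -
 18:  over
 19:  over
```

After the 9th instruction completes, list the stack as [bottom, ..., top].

[24, -6]

-6    [-6]
16    [-6, 16]
dup   [-6, 16, 16]
drop  [-6, 16]
drop  [-6]
8     [-6, 8]
3     [-6, 8, 3]
*     [-6, 24]
swap  [24, -6]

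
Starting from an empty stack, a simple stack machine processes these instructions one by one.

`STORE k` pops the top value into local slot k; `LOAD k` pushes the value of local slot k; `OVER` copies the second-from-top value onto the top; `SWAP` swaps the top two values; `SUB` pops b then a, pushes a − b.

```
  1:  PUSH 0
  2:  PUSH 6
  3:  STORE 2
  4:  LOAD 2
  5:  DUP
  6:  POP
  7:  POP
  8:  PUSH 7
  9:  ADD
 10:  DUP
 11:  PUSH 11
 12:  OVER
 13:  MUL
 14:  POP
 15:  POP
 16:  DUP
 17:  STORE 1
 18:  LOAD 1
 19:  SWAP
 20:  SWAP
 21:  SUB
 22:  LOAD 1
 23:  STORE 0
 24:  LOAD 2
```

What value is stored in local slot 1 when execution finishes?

PUSH 0  → [0]
PUSH 6  → [0, 6]
STORE 2 → [0]
LOAD 2  → [0, 6]
DUP     → [0, 6, 6]
POP     → [0, 6]
POP     → [0]
PUSH 7  → [0, 7]
ADD     → [7]
DUP     → [7, 7]
PUSH 11 → [7, 7, 11]
OVER    → [7, 7, 11, 7]
MUL     → [7, 7, 77]
POP     → [7, 7]
POP     → [7]
DUP     → [7, 7]
STORE 1 → [7]
LOAD 1  → [7, 7]
SWAP    → [7, 7]
SWAP    → [7, 7]
SUB     → [0]
LOAD 1  → [0, 7]
STORE 0 → [0]
LOAD 2  → [0, 6]

7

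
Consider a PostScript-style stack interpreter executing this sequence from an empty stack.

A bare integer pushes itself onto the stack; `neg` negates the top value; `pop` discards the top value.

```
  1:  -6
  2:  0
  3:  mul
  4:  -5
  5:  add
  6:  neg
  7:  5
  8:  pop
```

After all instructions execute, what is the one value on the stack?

5

-6  : [-6]
0   : [-6, 0]
mul : [0]
-5  : [0, -5]
add : [-5]
neg : [5]
5   : [5, 5]
pop : [5]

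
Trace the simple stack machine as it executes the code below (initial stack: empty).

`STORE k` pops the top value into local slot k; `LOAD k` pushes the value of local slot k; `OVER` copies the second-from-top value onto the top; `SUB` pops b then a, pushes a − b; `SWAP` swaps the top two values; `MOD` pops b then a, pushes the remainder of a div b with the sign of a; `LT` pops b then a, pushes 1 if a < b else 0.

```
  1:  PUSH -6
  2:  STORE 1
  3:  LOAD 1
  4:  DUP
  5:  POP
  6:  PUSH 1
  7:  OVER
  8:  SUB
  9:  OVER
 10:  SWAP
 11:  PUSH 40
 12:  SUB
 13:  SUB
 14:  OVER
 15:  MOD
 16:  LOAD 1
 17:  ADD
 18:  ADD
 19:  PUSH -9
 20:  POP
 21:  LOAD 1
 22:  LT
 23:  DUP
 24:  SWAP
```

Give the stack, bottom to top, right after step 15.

PUSH -6  [-6]
STORE 1  []
LOAD 1   [-6]
DUP      [-6, -6]
POP      [-6]
PUSH 1   [-6, 1]
OVER     [-6, 1, -6]
SUB      [-6, 7]
OVER     [-6, 7, -6]
SWAP     [-6, -6, 7]
PUSH 40  [-6, -6, 7, 40]
SUB      [-6, -6, -33]
SUB      [-6, 27]
OVER     [-6, 27, -6]
MOD      [-6, 3]

[-6, 3]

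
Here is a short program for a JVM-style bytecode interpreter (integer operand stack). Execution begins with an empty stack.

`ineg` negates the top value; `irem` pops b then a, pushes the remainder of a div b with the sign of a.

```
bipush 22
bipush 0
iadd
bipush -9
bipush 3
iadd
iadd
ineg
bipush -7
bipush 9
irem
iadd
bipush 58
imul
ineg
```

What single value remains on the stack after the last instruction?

1334

bipush 22  [22]
bipush 0   [22, 0]
iadd       [22]
bipush -9  [22, -9]
bipush 3   [22, -9, 3]
iadd       [22, -6]
iadd       [16]
ineg       [-16]
bipush -7  [-16, -7]
bipush 9   [-16, -7, 9]
irem       [-16, -7]
iadd       [-23]
bipush 58  [-23, 58]
imul       [-1334]
ineg       [1334]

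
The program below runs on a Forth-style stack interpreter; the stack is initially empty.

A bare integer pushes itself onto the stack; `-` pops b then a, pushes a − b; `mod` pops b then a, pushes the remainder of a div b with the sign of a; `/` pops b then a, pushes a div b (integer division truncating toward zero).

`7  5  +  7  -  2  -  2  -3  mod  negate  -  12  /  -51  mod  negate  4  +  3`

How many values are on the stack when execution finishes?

7       7
5       7 5
+       12
7       12 7
-       5
2       5 2
-       3
2       3 2
-3      3 2 -3
mod     3 2
negate  3 -2
-       5
12      5 12
/       0
-51     0 -51
mod     0
negate  0
4       0 4
+       4
3       4 3

2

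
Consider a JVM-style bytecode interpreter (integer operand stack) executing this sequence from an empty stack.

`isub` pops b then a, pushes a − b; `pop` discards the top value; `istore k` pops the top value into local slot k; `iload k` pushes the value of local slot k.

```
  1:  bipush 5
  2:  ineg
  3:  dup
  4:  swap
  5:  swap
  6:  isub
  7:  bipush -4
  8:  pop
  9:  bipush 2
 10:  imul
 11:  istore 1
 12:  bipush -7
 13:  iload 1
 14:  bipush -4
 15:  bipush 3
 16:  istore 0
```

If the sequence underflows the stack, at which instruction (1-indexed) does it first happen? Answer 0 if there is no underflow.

bipush 5  -> 5
ineg      -> -5
dup       -> -5 -5
swap      -> -5 -5
swap      -> -5 -5
isub      -> 0
bipush -4 -> 0 -4
pop       -> 0
bipush 2  -> 0 2
imul      -> 0
istore 1  -> (empty)
bipush -7 -> -7
iload 1   -> -7 0
bipush -4 -> -7 0 -4
bipush 3  -> -7 0 -4 3
istore 0  -> -7 0 -4

0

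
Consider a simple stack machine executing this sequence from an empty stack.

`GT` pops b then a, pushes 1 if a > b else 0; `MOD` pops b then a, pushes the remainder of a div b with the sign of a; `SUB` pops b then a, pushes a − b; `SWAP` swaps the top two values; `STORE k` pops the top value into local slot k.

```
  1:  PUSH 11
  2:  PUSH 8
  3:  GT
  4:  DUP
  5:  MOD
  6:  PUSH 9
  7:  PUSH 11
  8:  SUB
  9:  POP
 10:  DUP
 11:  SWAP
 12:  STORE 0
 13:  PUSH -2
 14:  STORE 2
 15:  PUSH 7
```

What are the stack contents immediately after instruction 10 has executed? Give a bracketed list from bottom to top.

[0, 0]

PUSH 11 : 11
PUSH 8  : 11 8
GT      : 1
DUP     : 1 1
MOD     : 0
PUSH 9  : 0 9
PUSH 11 : 0 9 11
SUB     : 0 -2
POP     : 0
DUP     : 0 0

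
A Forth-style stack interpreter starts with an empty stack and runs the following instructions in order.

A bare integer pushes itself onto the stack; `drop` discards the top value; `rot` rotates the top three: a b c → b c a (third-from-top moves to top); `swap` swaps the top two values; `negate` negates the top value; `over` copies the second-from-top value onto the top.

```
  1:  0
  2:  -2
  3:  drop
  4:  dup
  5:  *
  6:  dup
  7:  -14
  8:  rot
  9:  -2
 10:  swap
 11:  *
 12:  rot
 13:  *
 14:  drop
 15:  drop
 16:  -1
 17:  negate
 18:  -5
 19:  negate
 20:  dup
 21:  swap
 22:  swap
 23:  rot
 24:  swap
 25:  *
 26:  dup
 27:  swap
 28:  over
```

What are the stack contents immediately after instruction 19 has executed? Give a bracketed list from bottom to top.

[1, 5]

0       [0]
-2      [0, -2]
drop    [0]
dup     [0, 0]
*       [0]
dup     [0, 0]
-14     [0, 0, -14]
rot     [0, -14, 0]
-2      [0, -14, 0, -2]
swap    [0, -14, -2, 0]
*       [0, -14, 0]
rot     [-14, 0, 0]
*       [-14, 0]
drop    [-14]
drop    []
-1      [-1]
negate  [1]
-5      [1, -5]
negate  [1, 5]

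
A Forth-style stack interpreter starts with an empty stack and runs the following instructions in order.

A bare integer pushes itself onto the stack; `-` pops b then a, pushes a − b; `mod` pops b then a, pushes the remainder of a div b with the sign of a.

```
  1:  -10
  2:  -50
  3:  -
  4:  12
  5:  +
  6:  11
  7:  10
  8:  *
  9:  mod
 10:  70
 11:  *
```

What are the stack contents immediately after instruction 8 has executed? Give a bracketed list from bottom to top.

[52, 110]

-10 → -10
-50 → -10 -50
-   → 40
12  → 40 12
+   → 52
11  → 52 11
10  → 52 11 10
*   → 52 110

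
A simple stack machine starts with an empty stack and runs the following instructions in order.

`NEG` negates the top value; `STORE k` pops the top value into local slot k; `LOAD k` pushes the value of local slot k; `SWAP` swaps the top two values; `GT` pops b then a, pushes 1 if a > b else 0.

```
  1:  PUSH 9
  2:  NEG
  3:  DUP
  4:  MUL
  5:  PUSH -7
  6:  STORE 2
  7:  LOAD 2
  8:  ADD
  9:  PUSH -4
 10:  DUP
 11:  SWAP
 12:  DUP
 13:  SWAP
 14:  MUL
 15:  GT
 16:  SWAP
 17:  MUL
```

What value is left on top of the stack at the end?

PUSH 9  → 9
NEG     → -9
DUP     → -9 -9
MUL     → 81
PUSH -7 → 81 -7
STORE 2 → 81
LOAD 2  → 81 -7
ADD     → 74
PUSH -4 → 74 -4
DUP     → 74 -4 -4
SWAP    → 74 -4 -4
DUP     → 74 -4 -4 -4
SWAP    → 74 -4 -4 -4
MUL     → 74 -4 16
GT      → 74 0
SWAP    → 0 74
MUL     → 0

0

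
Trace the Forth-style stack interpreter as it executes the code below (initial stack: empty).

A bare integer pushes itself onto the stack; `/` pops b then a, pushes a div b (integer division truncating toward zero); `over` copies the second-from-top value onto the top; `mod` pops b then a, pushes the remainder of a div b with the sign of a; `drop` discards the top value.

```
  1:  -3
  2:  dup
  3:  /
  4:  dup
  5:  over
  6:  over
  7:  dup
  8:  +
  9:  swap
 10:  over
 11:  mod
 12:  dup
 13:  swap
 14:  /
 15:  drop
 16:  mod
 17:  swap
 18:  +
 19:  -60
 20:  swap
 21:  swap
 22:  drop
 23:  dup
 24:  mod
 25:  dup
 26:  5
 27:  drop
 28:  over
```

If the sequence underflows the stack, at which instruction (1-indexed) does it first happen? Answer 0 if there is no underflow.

-3   : [-3]
dup  : [-3, -3]
/    : [1]
dup  : [1, 1]
over : [1, 1, 1]
over : [1, 1, 1, 1]
dup  : [1, 1, 1, 1, 1]
+    : [1, 1, 1, 2]
swap : [1, 1, 2, 1]
over : [1, 1, 2, 1, 2]
mod  : [1, 1, 2, 1]
dup  : [1, 1, 2, 1, 1]
swap : [1, 1, 2, 1, 1]
/    : [1, 1, 2, 1]
drop : [1, 1, 2]
mod  : [1, 1]
swap : [1, 1]
+    : [2]
-60  : [2, -60]
swap : [-60, 2]
swap : [2, -60]
drop : [2]
dup  : [2, 2]
mod  : [0]
dup  : [0, 0]
5    : [0, 0, 5]
drop : [0, 0]
over : [0, 0, 0]

0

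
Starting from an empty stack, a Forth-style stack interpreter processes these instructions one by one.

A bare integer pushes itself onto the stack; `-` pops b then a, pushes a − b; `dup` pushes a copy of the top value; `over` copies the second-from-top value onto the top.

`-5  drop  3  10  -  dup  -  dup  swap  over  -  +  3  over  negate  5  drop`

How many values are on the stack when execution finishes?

-5      -5
drop    (empty)
3       3
10      3 10
-       -7
dup     -7 -7
-       0
dup     0 0
swap    0 0
over    0 0 0
-       0 0
+       0
3       0 3
over    0 3 0
negate  0 3 0
5       0 3 0 5
drop    0 3 0

3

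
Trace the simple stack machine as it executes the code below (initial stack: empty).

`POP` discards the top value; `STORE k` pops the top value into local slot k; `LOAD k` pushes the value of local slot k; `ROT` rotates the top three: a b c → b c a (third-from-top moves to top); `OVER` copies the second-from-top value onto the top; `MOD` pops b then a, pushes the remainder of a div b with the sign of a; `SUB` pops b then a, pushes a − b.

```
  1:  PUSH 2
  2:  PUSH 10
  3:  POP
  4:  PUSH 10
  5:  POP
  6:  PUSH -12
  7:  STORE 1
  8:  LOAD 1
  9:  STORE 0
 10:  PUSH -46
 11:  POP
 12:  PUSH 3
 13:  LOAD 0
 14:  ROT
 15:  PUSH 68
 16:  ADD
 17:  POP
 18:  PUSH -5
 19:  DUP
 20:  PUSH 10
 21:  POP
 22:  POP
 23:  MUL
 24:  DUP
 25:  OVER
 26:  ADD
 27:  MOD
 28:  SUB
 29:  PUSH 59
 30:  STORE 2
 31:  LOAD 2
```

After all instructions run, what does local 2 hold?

59

PUSH 2   : 2
PUSH 10  : 2 10
POP      : 2
PUSH 10  : 2 10
POP      : 2
PUSH -12 : 2 -12
STORE 1  : 2
LOAD 1   : 2 -12
STORE 0  : 2
PUSH -46 : 2 -46
POP      : 2
PUSH 3   : 2 3
LOAD 0   : 2 3 -12
ROT      : 3 -12 2
PUSH 68  : 3 -12 2 68
ADD      : 3 -12 70
POP      : 3 -12
PUSH -5  : 3 -12 -5
DUP      : 3 -12 -5 -5
PUSH 10  : 3 -12 -5 -5 10
POP      : 3 -12 -5 -5
POP      : 3 -12 -5
MUL      : 3 60
DUP      : 3 60 60
OVER     : 3 60 60 60
ADD      : 3 60 120
MOD      : 3 60
SUB      : -57
PUSH 59  : -57 59
STORE 2  : -57
LOAD 2   : -57 59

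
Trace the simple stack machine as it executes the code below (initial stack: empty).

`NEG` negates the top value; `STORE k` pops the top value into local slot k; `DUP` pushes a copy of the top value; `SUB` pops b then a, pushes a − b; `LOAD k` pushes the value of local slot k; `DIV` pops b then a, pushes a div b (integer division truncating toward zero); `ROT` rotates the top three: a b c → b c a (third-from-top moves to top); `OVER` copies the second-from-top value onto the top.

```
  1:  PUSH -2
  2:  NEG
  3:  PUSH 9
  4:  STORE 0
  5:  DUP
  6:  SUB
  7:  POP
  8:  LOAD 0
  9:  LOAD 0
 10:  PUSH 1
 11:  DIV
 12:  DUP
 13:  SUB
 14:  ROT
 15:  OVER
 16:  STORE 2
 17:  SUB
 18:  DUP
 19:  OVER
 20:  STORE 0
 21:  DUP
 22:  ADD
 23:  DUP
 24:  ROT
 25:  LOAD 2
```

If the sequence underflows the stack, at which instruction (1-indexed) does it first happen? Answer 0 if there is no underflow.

PUSH -2 : -2
NEG     : 2
PUSH 9  : 2 9
STORE 0 : 2
DUP     : 2 2
SUB     : 0
POP     : (empty)
LOAD 0  : 9
LOAD 0  : 9 9
PUSH 1  : 9 9 1
DIV     : 9 9
DUP     : 9 9 9
SUB     : 9 0
ROT  — needs 3 operands, stack has 2 → underflow

14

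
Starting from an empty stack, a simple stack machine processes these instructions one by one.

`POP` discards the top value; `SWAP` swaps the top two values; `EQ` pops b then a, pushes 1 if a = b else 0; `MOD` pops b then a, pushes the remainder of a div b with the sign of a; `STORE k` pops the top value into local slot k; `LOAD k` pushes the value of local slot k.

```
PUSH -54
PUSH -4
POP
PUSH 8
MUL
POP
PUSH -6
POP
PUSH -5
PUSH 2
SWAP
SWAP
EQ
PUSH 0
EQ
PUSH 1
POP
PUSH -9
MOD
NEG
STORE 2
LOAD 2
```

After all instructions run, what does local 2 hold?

-1

PUSH -54  -54
PUSH -4   -54 -4
POP       -54
PUSH 8    -54 8
MUL       -432
POP       (empty)
PUSH -6   -6
POP       (empty)
PUSH -5   -5
PUSH 2    -5 2
SWAP      2 -5
SWAP      -5 2
EQ        0
PUSH 0    0 0
EQ        1
PUSH 1    1 1
POP       1
PUSH -9   1 -9
MOD       1
NEG       -1
STORE 2   (empty)
LOAD 2    -1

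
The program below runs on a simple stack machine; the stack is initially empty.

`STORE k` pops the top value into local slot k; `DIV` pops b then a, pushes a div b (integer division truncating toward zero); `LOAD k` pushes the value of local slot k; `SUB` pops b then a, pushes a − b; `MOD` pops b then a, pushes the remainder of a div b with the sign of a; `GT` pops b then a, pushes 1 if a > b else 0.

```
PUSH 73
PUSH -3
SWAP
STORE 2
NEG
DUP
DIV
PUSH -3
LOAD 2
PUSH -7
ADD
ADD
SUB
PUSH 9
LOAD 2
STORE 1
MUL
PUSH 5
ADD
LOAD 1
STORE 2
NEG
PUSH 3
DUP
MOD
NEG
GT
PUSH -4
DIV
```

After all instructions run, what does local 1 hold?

73

PUSH 73 → [73]
PUSH -3 → [73, -3]
SWAP    → [-3, 73]
STORE 2 → [-3]
NEG     → [3]
DUP     → [3, 3]
DIV     → [1]
PUSH -3 → [1, -3]
LOAD 2  → [1, -3, 73]
PUSH -7 → [1, -3, 73, -7]
ADD     → [1, -3, 66]
ADD     → [1, 63]
SUB     → [-62]
PUSH 9  → [-62, 9]
LOAD 2  → [-62, 9, 73]
STORE 1 → [-62, 9]
MUL     → [-558]
PUSH 5  → [-558, 5]
ADD     → [-553]
LOAD 1  → [-553, 73]
STORE 2 → [-553]
NEG     → [553]
PUSH 3  → [553, 3]
DUP     → [553, 3, 3]
MOD     → [553, 0]
NEG     → [553, 0]
GT      → [1]
PUSH -4 → [1, -4]
DIV     → [0]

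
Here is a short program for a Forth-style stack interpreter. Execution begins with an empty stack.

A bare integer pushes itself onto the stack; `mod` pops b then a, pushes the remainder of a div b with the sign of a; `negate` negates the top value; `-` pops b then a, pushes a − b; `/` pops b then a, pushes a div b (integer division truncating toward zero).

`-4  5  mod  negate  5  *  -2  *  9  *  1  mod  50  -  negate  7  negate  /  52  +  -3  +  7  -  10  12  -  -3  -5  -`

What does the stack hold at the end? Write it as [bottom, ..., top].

[35, -2, 2]

-4     -> [-4]
5      -> [-4, 5]
mod    -> [-4]
negate -> [4]
5      -> [4, 5]
*      -> [20]
-2     -> [20, -2]
*      -> [-40]
9      -> [-40, 9]
*      -> [-360]
1      -> [-360, 1]
mod    -> [0]
50     -> [0, 50]
-      -> [-50]
negate -> [50]
7      -> [50, 7]
negate -> [50, -7]
/      -> [-7]
52     -> [-7, 52]
+      -> [45]
-3     -> [45, -3]
+      -> [42]
7      -> [42, 7]
-      -> [35]
10     -> [35, 10]
12     -> [35, 10, 12]
-      -> [35, -2]
-3     -> [35, -2, -3]
-5     -> [35, -2, -3, -5]
-      -> [35, -2, 2]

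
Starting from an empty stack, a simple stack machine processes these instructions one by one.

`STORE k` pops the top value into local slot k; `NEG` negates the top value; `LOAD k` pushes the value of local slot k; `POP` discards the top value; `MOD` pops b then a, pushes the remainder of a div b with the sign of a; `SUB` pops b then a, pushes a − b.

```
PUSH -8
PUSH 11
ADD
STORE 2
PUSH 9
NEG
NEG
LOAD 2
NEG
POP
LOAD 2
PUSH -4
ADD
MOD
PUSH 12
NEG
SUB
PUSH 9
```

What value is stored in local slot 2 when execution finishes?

3

PUSH -8 : [-8]
PUSH 11 : [-8, 11]
ADD     : [3]
STORE 2 : []
PUSH 9  : [9]
NEG     : [-9]
NEG     : [9]
LOAD 2  : [9, 3]
NEG     : [9, -3]
POP     : [9]
LOAD 2  : [9, 3]
PUSH -4 : [9, 3, -4]
ADD     : [9, -1]
MOD     : [0]
PUSH 12 : [0, 12]
NEG     : [0, -12]
SUB     : [12]
PUSH 9  : [12, 9]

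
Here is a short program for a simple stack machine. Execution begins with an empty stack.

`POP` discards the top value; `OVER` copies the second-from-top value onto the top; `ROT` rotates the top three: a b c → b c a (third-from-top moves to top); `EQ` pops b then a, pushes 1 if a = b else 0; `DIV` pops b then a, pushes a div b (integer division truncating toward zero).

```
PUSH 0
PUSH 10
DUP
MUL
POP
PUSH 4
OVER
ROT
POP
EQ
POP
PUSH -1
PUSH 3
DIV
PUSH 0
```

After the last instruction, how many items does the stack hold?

2

PUSH 0  -> 0
PUSH 10 -> 0 10
DUP     -> 0 10 10
MUL     -> 0 100
POP     -> 0
PUSH 4  -> 0 4
OVER    -> 0 4 0
ROT     -> 4 0 0
POP     -> 4 0
EQ      -> 0
POP     -> (empty)
PUSH -1 -> -1
PUSH 3  -> -1 3
DIV     -> 0
PUSH 0  -> 0 0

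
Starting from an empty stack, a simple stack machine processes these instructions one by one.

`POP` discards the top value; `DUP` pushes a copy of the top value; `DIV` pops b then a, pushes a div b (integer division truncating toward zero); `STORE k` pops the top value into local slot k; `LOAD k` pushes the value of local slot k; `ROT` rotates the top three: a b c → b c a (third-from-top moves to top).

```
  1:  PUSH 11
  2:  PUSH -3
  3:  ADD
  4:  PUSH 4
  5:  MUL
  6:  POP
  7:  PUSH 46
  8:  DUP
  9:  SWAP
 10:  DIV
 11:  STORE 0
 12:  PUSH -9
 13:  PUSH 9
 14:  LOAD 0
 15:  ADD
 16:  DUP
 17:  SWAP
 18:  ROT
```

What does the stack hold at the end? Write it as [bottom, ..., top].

PUSH 11 -> [11]
PUSH -3 -> [11, -3]
ADD     -> [8]
PUSH 4  -> [8, 4]
MUL     -> [32]
POP     -> []
PUSH 46 -> [46]
DUP     -> [46, 46]
SWAP    -> [46, 46]
DIV     -> [1]
STORE 0 -> []
PUSH -9 -> [-9]
PUSH 9  -> [-9, 9]
LOAD 0  -> [-9, 9, 1]
ADD     -> [-9, 10]
DUP     -> [-9, 10, 10]
SWAP    -> [-9, 10, 10]
ROT     -> [10, 10, -9]

[10, 10, -9]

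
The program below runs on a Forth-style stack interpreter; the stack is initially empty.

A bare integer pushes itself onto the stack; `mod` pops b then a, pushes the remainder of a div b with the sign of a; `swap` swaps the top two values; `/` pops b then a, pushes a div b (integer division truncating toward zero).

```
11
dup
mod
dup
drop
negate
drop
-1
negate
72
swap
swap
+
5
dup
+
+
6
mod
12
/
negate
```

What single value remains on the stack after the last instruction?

11      11
dup     11 11
mod     0
dup     0 0
drop    0
negate  0
drop    (empty)
-1      -1
negate  1
72      1 72
swap    72 1
swap    1 72
+       73
5       73 5
dup     73 5 5
+       73 10
+       83
6       83 6
mod     5
12      5 12
/       0
negate  0

0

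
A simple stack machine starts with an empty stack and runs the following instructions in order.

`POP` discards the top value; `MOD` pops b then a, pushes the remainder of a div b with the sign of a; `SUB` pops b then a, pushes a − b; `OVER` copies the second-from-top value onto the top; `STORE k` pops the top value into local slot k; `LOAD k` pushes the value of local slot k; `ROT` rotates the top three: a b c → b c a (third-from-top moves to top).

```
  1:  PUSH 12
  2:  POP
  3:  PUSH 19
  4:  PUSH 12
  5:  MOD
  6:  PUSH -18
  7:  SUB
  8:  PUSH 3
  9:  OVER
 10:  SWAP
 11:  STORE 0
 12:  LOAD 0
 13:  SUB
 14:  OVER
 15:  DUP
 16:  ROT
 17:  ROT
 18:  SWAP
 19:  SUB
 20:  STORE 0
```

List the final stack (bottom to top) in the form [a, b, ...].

[25, 25]

PUSH 12   12
POP       (empty)
PUSH 19   19
PUSH 12   19 12
MOD       7
PUSH -18  7 -18
SUB       25
PUSH 3    25 3
OVER      25 3 25
SWAP      25 25 3
STORE 0   25 25
LOAD 0    25 25 3
SUB       25 22
OVER      25 22 25
DUP       25 22 25 25
ROT       25 25 25 22
ROT       25 25 22 25
SWAP      25 25 25 22
SUB       25 25 3
STORE 0   25 25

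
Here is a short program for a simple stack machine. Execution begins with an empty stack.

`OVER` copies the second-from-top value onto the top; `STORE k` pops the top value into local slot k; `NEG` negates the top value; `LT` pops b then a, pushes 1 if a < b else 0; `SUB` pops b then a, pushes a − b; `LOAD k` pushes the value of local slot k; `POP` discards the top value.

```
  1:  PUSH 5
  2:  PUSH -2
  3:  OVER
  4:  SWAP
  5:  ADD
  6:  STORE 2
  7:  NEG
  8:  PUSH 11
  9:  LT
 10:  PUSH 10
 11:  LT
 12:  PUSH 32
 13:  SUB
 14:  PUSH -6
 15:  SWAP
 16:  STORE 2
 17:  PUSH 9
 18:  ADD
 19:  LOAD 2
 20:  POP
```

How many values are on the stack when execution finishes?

PUSH 5  : 5
PUSH -2 : 5 -2
OVER    : 5 -2 5
SWAP    : 5 5 -2
ADD     : 5 3
STORE 2 : 5
NEG     : -5
PUSH 11 : -5 11
LT      : 1
PUSH 10 : 1 10
LT      : 1
PUSH 32 : 1 32
SUB     : -31
PUSH -6 : -31 -6
SWAP    : -6 -31
STORE 2 : -6
PUSH 9  : -6 9
ADD     : 3
LOAD 2  : 3 -31
POP     : 3

1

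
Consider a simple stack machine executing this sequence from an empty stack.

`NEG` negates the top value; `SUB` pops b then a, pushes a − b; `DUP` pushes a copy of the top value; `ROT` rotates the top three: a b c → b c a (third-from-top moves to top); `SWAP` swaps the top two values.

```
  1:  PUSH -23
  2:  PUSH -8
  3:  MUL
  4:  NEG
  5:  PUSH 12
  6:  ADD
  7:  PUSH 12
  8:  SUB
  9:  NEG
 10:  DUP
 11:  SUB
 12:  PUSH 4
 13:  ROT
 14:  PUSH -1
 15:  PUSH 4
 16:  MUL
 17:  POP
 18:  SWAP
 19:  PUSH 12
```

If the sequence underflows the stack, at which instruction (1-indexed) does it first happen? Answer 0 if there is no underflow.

PUSH -23  [-23]
PUSH -8   [-23, -8]
MUL       [184]
NEG       [-184]
PUSH 12   [-184, 12]
ADD       [-172]
PUSH 12   [-172, 12]
SUB       [-184]
NEG       [184]
DUP       [184, 184]
SUB       [0]
PUSH 4    [0, 4]
ROT  — needs 3 operands, stack has 2 → underflow

13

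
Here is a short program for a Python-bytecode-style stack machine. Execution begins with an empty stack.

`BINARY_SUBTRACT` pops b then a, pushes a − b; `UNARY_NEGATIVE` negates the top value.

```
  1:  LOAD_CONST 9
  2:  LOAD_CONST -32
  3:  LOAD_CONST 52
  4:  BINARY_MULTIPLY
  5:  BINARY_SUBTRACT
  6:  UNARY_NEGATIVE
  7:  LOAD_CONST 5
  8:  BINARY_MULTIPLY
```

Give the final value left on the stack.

-8365

LOAD_CONST 9     9
LOAD_CONST -32   9 -32
LOAD_CONST 52    9 -32 52
BINARY_MULTIPLY  9 -1664
BINARY_SUBTRACT  1673
UNARY_NEGATIVE   -1673
LOAD_CONST 5     -1673 5
BINARY_MULTIPLY  -8365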